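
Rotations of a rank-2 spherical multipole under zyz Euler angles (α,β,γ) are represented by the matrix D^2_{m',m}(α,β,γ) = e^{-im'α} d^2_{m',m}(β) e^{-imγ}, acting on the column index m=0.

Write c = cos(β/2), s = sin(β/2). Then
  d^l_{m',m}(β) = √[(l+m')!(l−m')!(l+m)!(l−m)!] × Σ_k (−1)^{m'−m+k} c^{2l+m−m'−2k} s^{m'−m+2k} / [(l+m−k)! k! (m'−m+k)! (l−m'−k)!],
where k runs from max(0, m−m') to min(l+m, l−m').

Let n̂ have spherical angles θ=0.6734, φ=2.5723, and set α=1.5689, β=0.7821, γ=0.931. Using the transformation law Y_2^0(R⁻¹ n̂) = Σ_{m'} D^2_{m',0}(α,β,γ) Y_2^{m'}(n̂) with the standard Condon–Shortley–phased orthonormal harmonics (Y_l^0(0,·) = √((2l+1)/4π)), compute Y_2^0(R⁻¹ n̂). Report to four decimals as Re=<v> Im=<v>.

Re=0.2763 Im=0.0000

Need the full column D^2_{m',0} for m'=−2..2 at α=1.5689, β=0.7821, γ=0.931.
cos(β/2)=0.924509, sin(β/2)=0.381159
d^2_{-2,0}: single k=2 term ⇒ +0.304167;  D = -0.304164+0.001154i
d^2_{-1,0}: k∈[1..2] ⇒ +0.737762 -0.125403 = +0.612359;  D = +0.001161+0.612358i
d^2_{0,0}: k∈[0..2] ⇒ +0.730542 -0.496702 +0.021107 = +0.254947;  D = +0.254947+0.000000i
d^2_{1,0}: k∈[0..1] ⇒ -0.737762 +0.125403 = -0.612359;  D = -0.001161+0.612358i
d^2_{2,0}: single k=0 term ⇒ +0.304167;  D = -0.304164-0.001154i
Y_2^{m'}(θ=0.6734,φ=2.5723) and Σ D·Y over m':
  (-0.3042+0.0012i)·(+0.0629+0.1364i)  (+0.0012+0.6124i)·(-0.3172-0.2030i)  (+0.2549+0.0000i)·(+0.2628+0.0000i)  (-0.0012+0.6124i)·(+0.3172-0.2030i)  (-0.3042-0.0012i)·(+0.0629-0.1364i)
Y_2^0(R⁻¹ n̂) = +0.276296+0.000000i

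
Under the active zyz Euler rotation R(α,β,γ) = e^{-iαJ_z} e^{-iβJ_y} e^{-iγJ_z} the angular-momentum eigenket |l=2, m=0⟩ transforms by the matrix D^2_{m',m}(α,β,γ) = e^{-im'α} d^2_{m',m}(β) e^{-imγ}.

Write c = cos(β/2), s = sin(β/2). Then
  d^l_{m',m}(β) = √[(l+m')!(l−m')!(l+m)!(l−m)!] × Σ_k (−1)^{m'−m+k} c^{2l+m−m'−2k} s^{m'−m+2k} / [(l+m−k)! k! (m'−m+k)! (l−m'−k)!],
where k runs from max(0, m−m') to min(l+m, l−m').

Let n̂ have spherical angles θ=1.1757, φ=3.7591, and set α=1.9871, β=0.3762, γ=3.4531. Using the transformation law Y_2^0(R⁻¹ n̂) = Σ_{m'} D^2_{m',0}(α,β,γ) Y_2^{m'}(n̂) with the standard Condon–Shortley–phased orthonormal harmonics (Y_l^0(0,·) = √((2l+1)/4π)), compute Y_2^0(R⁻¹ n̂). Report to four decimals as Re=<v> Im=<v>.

Re=-0.2357 Im=0.0000

Need the full column D^2_{m',0} for m'=−2..2 at α=1.9871, β=0.3762, γ=3.4531.
cos(β/2)=0.982361, sin(β/2)=0.186993
d^2_{-2,0}: single k=2 term ⇒ +0.082655;  D = -0.055622-0.061139i
d^2_{-1,0}: k∈[1..2] ⇒ +0.434224 -0.015733 = +0.418491;  D = -0.169230+0.382748i
d^2_{0,0}: k∈[0..2] ⇒ +0.931290 -0.134975 +0.001223 = +0.797538;  D = +0.797538+0.000000i
d^2_{1,0}: k∈[0..1] ⇒ -0.434224 +0.015733 = -0.418491;  D = +0.169230+0.382748i
d^2_{2,0}: single k=0 term ⇒ +0.082655;  D = -0.055622+0.061139i
Y_2^{m'}(θ=1.1757,φ=3.7591) and Σ D·Y over m':
  (-0.0556-0.0611i)·(+0.1084-0.3107i)  (-0.1692+0.3827i)·(-0.2238+0.1589i)  (+0.7975+0.0000i)·(-0.1752+0.0000i)  (+0.1692+0.3827i)·(+0.2238+0.1589i)  (-0.0556+0.0611i)·(+0.1084+0.3107i)
Y_2^0(R⁻¹ n̂) = -0.235701+0.000000i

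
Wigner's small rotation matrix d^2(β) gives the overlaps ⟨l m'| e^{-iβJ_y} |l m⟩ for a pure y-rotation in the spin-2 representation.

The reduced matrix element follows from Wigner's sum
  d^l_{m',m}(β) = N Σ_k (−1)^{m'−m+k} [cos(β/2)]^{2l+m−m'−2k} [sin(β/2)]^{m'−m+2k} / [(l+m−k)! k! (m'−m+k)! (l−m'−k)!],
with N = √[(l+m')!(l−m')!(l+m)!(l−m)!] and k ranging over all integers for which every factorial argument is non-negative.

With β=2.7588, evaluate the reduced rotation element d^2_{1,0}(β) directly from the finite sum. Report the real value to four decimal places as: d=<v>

d^2_{1,0}(β=2.7588) via Wigner's sum:
c=cos(2.7588/2)=0.190230, s=sin(2.7588/2)=0.981740; N=√[6·1·2·2]=4.898979
The bounds max(0,m−m')=0 and min(l+m,l−m')=1 give 2 terms
  k=0: (−1)^1·4.8990/(2)·0.1902^3·0.9817^1 = -0.016554
  k=1: (−1)^2·4.8990/(2)·0.1902^1·0.9817^3 = +0.440903
d^2_{1,0}(2.7588) = -0.016554 +0.440903 = +0.424349

d=0.4243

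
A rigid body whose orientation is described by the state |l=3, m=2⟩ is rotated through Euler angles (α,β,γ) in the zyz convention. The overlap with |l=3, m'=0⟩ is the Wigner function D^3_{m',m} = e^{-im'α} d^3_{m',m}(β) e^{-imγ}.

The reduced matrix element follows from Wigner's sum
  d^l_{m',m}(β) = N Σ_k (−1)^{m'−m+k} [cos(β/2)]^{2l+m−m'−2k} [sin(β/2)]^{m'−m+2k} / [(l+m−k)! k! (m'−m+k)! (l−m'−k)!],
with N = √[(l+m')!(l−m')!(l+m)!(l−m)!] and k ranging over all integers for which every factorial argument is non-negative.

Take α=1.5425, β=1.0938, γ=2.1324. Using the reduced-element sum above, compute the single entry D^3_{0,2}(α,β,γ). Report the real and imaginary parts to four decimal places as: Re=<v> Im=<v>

Re=-0.2147 Im=0.4473

Split into d^3_{0,2}(β=1.0938) × two z-phases.
With c≡cos(β/2)=0.854141 and s≡sin(β/2)=0.520042, N=[6·6·120·1]^{1/2}=65.726707
The bounds max(0,m−m')=2 and min(l+m,l−m')=3 give 2 terms
  k=2: (−1)^0·65.7267/(12)·0.8541^4·0.5200^2 = +0.788415
  k=3: (−1)^1·65.7267/(12)·0.8541^2·0.5200^4 = -0.292262
d^3_{0,2}(1.0938) = +0.788415 -0.292262 = +0.496153
Phases: e^{-i·(0)·1.5425}=+1.000000+0.000000i, e^{-i·(2)·2.1324}=-0.432793+0.901493i ⇒ D=-0.214732+0.447279i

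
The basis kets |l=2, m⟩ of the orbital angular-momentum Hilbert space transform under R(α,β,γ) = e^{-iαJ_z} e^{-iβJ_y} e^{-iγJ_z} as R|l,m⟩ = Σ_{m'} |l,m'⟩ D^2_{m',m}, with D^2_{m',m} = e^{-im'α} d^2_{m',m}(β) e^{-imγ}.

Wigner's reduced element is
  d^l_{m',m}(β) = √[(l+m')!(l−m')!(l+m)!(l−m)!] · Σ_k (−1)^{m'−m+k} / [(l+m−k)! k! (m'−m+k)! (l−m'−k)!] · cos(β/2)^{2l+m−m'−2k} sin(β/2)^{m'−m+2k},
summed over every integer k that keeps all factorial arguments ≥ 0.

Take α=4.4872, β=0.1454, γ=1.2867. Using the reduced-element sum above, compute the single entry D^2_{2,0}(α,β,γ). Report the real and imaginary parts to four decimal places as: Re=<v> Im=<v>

Split into d^2_{2,0}(β=0.1454) × two z-phases.
c=cos(0.1454/2)=0.997359, s=sin(0.1454/2)=0.072636; N=√[24·1·2·2]=9.797959
The bounds max(0,m−m')=0 and min(l+m,l−m')=0 give 1 term
  k=0: (−1)^2·9.7980/(4)·0.9974^2·0.0726^2 = +0.012855
d^2_{2,0}(0.1454) = +0.012855
Phases: e^{-i·(2)·4.4872}=-0.900283-0.435306i, e^{-i·(0)·1.2867}=+1.000000+0.000000i ⇒ D=-0.011573-0.005596i

Re=-0.0116 Im=-0.0056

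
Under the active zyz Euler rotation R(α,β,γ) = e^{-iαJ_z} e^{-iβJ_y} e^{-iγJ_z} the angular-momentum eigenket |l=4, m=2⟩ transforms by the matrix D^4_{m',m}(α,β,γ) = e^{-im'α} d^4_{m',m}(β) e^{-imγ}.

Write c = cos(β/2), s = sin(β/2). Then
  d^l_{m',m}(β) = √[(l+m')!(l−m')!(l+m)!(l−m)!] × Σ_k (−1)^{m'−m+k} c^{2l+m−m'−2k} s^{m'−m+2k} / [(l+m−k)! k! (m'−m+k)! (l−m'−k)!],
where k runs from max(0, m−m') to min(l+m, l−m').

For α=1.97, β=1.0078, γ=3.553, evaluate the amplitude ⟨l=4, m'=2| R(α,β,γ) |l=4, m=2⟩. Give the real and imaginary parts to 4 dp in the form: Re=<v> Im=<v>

First d^4_{2,2}(β=1.0078), then the phase factors e^{-i(2)α} and e^{-i(2)γ}:
c=cos(1.0078/2)=0.875706, s=sin(1.0078/2)=0.482844; N=√[720·2·720·2]=1440.000000
Admissible k: 0..2 (factorial args all ≥0)
  k=0: (−1)^0·1440.0000/(1440)·0.8757^8·0.4828^0 = +0.345834
  k=1: (−1)^1·1440.0000/(120)·0.8757^6·0.4828^2 = -1.261671
  k=2: (−1)^2·1440.0000/(96)·0.8757^4·0.4828^4 = +0.479462
d^4_{2,2}(1.0078) = +0.345834 -1.261671 +0.479462 = -0.436376
D = (-0.697848+0.716246i)·(-0.436376)·(+0.680161-0.733063i) = -0.021995-0.435821i

Re=-0.0220 Im=-0.4358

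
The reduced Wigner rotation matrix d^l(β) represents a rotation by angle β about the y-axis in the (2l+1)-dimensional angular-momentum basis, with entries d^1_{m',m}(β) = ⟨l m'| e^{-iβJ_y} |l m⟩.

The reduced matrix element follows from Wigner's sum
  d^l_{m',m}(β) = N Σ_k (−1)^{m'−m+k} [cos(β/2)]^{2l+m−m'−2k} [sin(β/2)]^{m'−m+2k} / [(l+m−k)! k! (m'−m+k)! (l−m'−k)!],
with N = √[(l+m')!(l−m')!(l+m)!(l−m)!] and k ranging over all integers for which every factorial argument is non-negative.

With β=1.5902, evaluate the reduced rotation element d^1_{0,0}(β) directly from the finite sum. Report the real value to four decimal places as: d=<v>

d=-0.0194

d^1_{0,0}(β=1.5902) via Wigner's sum:
c=cos(1.5902/2)=0.700213, s=sin(1.5902/2)=0.713934; N=√[1·1·1·1]=1.000000
k∈{0,1} keeps every argument non-negative
  k=0: (−1)^0·1.0000/(1)·0.7002^2·0.7139^0 = +0.490299
  k=1: (−1)^1·1.0000/(1)·0.7002^0·0.7139^2 = -0.509701
d^1_{0,0}(1.5902) = +0.490299 -0.509701 = -0.019402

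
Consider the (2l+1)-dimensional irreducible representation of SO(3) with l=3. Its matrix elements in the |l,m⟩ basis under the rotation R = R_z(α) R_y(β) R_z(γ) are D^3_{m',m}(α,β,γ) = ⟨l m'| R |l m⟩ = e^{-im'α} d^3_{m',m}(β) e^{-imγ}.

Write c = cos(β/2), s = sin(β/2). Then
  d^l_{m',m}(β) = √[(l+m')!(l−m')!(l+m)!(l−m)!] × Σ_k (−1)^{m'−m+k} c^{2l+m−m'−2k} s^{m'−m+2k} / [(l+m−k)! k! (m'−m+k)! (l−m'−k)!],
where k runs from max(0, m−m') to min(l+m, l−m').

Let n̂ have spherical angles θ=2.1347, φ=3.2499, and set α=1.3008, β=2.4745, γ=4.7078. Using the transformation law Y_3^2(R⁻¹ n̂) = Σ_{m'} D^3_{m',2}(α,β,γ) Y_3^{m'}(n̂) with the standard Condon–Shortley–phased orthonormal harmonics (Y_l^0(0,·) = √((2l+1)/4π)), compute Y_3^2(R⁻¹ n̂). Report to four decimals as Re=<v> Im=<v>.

Re=0.0680 Im=-0.2091

Need the full column D^3_{m',2} for m'=−3..3 at α=1.3008, β=2.4745, γ=4.7078.
cos(β/2)=0.327396, sin(β/2)=0.944887
d^3_{-3,2}: single k=5 term ⇒ +0.604017;  D = +0.433636+0.420471i
d^3_{-2,2}: k∈[4..5] ⇒ +0.427205 -0.711672 = -0.284467;  D = -0.245323+0.144007i
d^3_{-1,2}: k∈[3..4] ⇒ +0.187236 -0.779782 = -0.592546;  D = +0.152801+0.572505i
d^3_{0,2}: k∈[2..3] ⇒ +0.056184 -0.467980 = -0.411796;  D = +0.411778+0.003779i
d^3_{1,2}: k∈[1..2] ⇒ +0.011239 -0.187236 = -0.175997;  D = +0.048498-0.169183i
d^3_{2,2}: k∈[0..1] ⇒ +0.001232 -0.051289 = -0.050057;  D = -0.042697-0.026129i
d^3_{3,2}: single k=0 term ⇒ -0.008706;  D = -0.006360+0.005945i
Y_3^{m'}(θ=2.1347,φ=3.2499) and Σ D·Y over m':
  (+0.4336+0.4205i)·(-0.2387+0.0804i)  (-0.2453+0.1440i)·(-0.3811+0.0839i)  (+0.1528+0.5725i)·(-0.1163+0.0126i)  (+0.4118+0.0038i)·(+0.3135+0.0000i)  (+0.0485-0.1692i)·(+0.1163+0.0126i)  (-0.0427-0.0261i)·(-0.3811-0.0839i)  (-0.0064+0.0059i)·(+0.2387+0.0804i)
Y_3^2(R⁻¹ n̂) = +0.068014-0.209054i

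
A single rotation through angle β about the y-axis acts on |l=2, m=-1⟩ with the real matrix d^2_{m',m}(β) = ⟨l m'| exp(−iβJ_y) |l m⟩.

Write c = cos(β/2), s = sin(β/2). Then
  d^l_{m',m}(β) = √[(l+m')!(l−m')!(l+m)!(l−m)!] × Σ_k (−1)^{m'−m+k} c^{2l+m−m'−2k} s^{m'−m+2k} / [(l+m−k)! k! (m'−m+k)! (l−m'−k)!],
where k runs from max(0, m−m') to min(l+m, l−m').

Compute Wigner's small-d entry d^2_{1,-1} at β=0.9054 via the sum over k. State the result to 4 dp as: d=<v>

d^2_{1,-1}(β=0.9054) via Wigner's sum:
c=cos(0.9054/2)=0.899269, s=sin(0.9054/2)=0.437395; N=√[6·1·1·6]=6.000000
k: max(0,(-1)−(1))=0 … min(2+(-1),2−(1))=1
  k=0: (−1)^2·6.0000/(2)·0.8993^2·0.4374^2 = +0.464140
  k=1: (−1)^3·6.0000/(6)·0.8993^0·0.4374^4 = -0.036601
d^2_{1,-1}(0.9054) = +0.464140 -0.036601 = +0.427539

d=0.4275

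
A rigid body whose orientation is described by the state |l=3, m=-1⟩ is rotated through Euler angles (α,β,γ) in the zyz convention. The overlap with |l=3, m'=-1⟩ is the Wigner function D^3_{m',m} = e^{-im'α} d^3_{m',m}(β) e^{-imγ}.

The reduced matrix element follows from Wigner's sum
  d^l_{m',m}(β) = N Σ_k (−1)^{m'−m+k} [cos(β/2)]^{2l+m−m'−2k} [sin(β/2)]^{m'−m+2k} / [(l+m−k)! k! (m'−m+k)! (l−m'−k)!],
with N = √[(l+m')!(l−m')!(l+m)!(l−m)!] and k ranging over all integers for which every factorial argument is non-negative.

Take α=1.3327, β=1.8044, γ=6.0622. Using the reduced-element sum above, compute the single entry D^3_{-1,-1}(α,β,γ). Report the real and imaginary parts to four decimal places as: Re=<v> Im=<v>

D^3_{-1,-1}(1.3327,1.8044,6.0622) = e^{-i·-1·1.3327}·d^3_{-1,-1}(1.8044)·e^{-i·-1·6.0622}. Compute d first:
With c≡cos(β/2)=0.619885 and s≡sin(β/2)=0.784693, N=[2·24·2·24]^{1/2}=48.000000
k∈{0,1,2} keeps every argument non-negative
  k=0: (−1)^0·48.0000/(48)·0.6199^6·0.7847^0 = +0.056737
  k=1: (−1)^1·48.0000/(6)·0.6199^4·0.7847^2 = -0.727334
  k=2: (−1)^2·48.0000/(8)·0.6199^2·0.7847^4 = +0.874122
d^3_{-1,-1}(1.8044) = +0.056737 -0.727334 +0.874122 = +0.203525
Attach z-rotation phases: D = e^{-i(-1)(1.3327)}·(+0.203525)·e^{-i(-1)(6.0622)} = +0.090187+0.182452i

Re=0.0902 Im=0.1825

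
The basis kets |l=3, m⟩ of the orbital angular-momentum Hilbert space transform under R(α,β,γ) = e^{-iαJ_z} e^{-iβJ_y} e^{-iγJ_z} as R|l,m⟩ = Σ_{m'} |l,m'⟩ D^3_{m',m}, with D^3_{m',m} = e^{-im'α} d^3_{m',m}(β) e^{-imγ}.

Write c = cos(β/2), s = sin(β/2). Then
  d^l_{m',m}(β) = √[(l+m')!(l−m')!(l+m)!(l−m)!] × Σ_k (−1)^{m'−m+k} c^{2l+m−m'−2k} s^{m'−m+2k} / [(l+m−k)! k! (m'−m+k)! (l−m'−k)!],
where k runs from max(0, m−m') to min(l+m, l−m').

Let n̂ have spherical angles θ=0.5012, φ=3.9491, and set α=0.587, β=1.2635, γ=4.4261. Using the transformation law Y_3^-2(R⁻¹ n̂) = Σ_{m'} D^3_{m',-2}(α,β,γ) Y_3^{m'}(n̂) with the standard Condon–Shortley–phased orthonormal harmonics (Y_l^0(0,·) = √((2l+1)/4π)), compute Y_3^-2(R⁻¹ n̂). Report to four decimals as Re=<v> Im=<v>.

Re=0.1267 Im=-0.1271

Need the full column D^3_{m',-2} for m'=−3..3 at α=0.587, β=1.2635, γ=4.4261.
cos(β/2)=0.806995, sin(β/2)=0.590558
d^3_{-3,-2}: single k=1 term ⇒ +0.495100;  D = -0.184734-0.459345i
d^3_{-2,-2}: k∈[0..1] ⇒ +0.276201 -0.739569 = -0.463368;  D = +0.382062+0.262181i
d^3_{-1,-2}: k∈[0..1] ⇒ -0.639172 +0.684590 = +0.045418;  D = -0.045414-0.000655i
d^3_{0,-2}: k∈[0..1] ⇒ +0.810158 -0.433863 = +0.376295;  D = -0.316278+0.203877i
d^3_{1,-2}: k∈[0..1] ⇒ -0.684590 +0.183309 = -0.501281;  D = +0.200375-0.459491i
d^3_{2,-2}: k∈[0..1] ⇒ +0.396061 -0.042420 = +0.353640;  D = +0.061844+0.348191i
d^3_{3,-2}: single k=0 term ⇒ -0.141990;  D = -0.098106-0.102647i
Y_3^{m'}(θ=0.5012,φ=3.9491) and Σ D·Y over m':
  (-0.1847-0.4593i)·(+0.0348+0.0305i)  (+0.3821+0.2622i)·(-0.0091-0.2067i)  (-0.0454-0.0007i)·(-0.3055+0.3193i)  (-0.3163+0.2039i)·(+0.2768+0.0000i)  (+0.2004-0.4595i)·(+0.3055+0.3193i)  (+0.0618+0.3482i)·(-0.0091+0.2067i)  (-0.0981-0.1026i)·(-0.0348+0.0305i)
Y_3^-2(R⁻¹ n̂) = +0.126738-0.127075i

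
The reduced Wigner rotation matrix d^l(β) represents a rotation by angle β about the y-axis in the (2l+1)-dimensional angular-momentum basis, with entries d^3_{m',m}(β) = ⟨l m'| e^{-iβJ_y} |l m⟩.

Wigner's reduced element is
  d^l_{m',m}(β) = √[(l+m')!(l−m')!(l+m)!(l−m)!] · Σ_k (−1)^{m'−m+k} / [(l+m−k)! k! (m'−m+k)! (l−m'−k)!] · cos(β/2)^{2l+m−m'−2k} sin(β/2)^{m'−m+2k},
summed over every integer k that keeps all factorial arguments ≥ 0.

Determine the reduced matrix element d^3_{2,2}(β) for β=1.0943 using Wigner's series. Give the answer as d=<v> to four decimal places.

d^3_{2,2}(β=1.0943) via Wigner's sum:
Half-angle: c=0.854011, s=0.520255. N=√(120·1·120·1)=120.000000
k∈{0,1} keeps every argument non-negative
  k=0: (−1)^0·120.0000/(120)·0.8540^6·0.5203^0 = +0.387954
  k=1: (−1)^1·120.0000/(24)·0.8540^4·0.5203^2 = -0.719874
d^3_{2,2}(1.0943) = +0.387954 -0.719874 = -0.331920

d=-0.3319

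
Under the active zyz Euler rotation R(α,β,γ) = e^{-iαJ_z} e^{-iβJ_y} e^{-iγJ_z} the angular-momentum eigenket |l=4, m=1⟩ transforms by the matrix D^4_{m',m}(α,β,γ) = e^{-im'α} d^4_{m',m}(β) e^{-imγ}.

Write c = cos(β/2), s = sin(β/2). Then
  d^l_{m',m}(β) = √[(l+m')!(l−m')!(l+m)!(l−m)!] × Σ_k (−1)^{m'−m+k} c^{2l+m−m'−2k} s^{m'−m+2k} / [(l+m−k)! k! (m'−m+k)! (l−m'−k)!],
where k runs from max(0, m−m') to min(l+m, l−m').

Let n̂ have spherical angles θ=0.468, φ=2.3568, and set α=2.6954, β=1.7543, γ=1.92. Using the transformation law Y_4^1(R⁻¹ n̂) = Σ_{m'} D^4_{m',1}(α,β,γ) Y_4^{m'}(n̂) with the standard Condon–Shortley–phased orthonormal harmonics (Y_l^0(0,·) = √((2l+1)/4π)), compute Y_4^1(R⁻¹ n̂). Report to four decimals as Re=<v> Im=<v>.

Re=0.0572 Im=0.2916

Need the full column D^4_{m',1} for m'=−4..4 at α=2.6954, β=1.7543, γ=1.92.
cos(β/2)=0.639345, sin(β/2)=0.768920
d^4_{-4,1}: single k=5 term ⇒ +0.525661;  D = -0.444479+0.280638i
d^4_{-3,1}: k∈[4..5] ⇒ +0.772654 -0.670544 = +0.102109;  D = +0.101411-0.011918i
d^4_{-2,1}: k∈[3..5] ⇒ +0.686808 -1.490108 +0.431061 = -0.372239;  D = +0.352249+0.120342i
d^4_{-1,1}: k∈[2..5] ⇒ +0.403808 -1.752214 +1.267210 -0.122194 = -0.203390;  D = -0.145249-0.142373i
d^4_{0,1}: k∈[1..4] ⇒ +0.150156 -1.303126 +1.884854 -0.454379 = +0.277506;  D = -0.094949-0.260757i
d^4_{1,1}: k∈[0..3] ⇒ +0.027918 -0.605711 +1.752214 -0.844807 = +0.329614;  D = -0.031919+0.328065i
d^4_{2,1}: k∈[0..2] ⇒ -0.142451 +1.030212 -0.993406 = -0.105645;  D = -0.054604+0.090439i
d^4_{3,1}: k∈[0..1] ⇒ +0.320512 -0.772654 = -0.452141;  D = +0.377847-0.248322i
d^4_{4,1}: single k=0 term ⇒ -0.363424;  D = -0.360107+0.048996i
Y_4^{m'}(θ=0.468,φ=2.3568) and Σ D·Y over m':
  (-0.4445+0.2806i)·(-0.0183+0.0000i)  (+0.1014-0.0119i)·(+0.0724-0.0726i)  (+0.3522+0.1203i)·(+0.0004+0.3115i)  (-0.1452-0.1424i)·(-0.3471-0.3467i)  (-0.0949-0.2608i)·(+0.1385+0.0000i)  (-0.0319+0.3281i)·(+0.3471-0.3467i)  (-0.0546+0.0904i)·(+0.0004-0.3115i)  (+0.3778-0.2483i)·(-0.0724-0.0726i)  (-0.3601+0.0490i)·(-0.0183-0.0000i)
Y_4^1(R⁻¹ n̂) = +0.057172+0.291627i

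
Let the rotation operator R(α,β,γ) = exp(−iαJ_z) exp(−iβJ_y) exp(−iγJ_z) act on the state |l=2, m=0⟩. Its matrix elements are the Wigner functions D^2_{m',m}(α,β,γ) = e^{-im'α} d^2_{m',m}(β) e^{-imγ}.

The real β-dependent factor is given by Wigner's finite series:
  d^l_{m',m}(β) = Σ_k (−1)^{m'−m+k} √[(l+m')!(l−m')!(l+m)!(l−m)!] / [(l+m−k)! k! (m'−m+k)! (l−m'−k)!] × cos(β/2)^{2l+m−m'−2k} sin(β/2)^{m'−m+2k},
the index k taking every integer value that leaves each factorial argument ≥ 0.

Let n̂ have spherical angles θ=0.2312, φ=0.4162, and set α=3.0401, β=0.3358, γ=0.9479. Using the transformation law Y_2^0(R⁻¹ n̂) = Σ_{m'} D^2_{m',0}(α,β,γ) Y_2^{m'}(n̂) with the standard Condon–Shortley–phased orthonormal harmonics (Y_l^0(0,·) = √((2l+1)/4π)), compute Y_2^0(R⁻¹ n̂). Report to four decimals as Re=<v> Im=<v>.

Need the full column D^2_{m',0} for m'=−2..2 at α=3.0401, β=0.3358, γ=0.9479.
cos(β/2)=0.985938, sin(β/2)=0.167112
d^2_{-2,0}: single k=2 term ⇒ +0.066495;  D = +0.065130-0.013405i
d^2_{-1,0}: k∈[1..2] ⇒ +0.392313 -0.011271 = +0.381042;  D = -0.379081+0.038607i
d^2_{0,0}: k∈[0..2] ⇒ +0.944927 -0.108586 +0.000780 = +0.837120;  D = +0.837120+0.000000i
d^2_{1,0}: k∈[0..1] ⇒ -0.392313 +0.011271 = -0.381042;  D = +0.379081+0.038607i
d^2_{2,0}: single k=0 term ⇒ +0.066495;  D = +0.065130+0.013405i
Y_2^{m'}(θ=0.2312,φ=0.4162) and Σ D·Y over m':
  (+0.0651-0.0134i)·(+0.0137-0.0150i)  (-0.3791+0.0386i)·(+0.1576-0.0697i)  (+0.8371+0.0000i)·(+0.5811+0.0000i)  (+0.3791+0.0386i)·(-0.1576-0.0697i)  (+0.0651+0.0134i)·(+0.0137+0.0150i)
Y_2^0(R⁻¹ n̂) = +0.373717+0.000000i

Re=0.3737 Im=0.0000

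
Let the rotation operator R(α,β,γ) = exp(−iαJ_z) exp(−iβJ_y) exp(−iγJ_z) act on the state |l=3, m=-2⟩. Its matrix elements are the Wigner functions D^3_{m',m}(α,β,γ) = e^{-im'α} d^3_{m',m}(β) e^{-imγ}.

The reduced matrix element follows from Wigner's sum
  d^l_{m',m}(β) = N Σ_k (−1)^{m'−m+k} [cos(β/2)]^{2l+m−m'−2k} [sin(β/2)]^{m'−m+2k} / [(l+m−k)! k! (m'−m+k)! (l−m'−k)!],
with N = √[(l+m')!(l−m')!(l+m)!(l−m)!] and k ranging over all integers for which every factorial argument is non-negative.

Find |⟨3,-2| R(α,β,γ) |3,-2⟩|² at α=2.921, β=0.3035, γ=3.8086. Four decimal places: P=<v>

P=0.6788

D^3_{-2,-2}(2.921,0.3035,3.8086) = e^{-i·-2·2.921}·d^3_{-2,-2}(0.3035)·e^{-i·-2·3.8086}. Compute d first:
c=cos(0.3035/2)=0.988508, s=sin(0.3035/2)=0.151168; N=√[1·120·1·120]=120.000000
Admissible k: 0..1 (factorial args all ≥0)
  k=0: (−1)^0·120.0000/(120)·0.9885^6·0.1512^0 = +0.932999
  k=1: (−1)^1·120.0000/(24)·0.9885^4·0.1512^2 = -0.109097
d^3_{-2,-2}(0.3035) = +0.932999 -0.109097 = +0.823902
|D^3_{-2,-2}|² = |d^3_{-2,-2}(β)|² = (+0.823902)² = 0.678815 (the z-rotation phases have unit modulus)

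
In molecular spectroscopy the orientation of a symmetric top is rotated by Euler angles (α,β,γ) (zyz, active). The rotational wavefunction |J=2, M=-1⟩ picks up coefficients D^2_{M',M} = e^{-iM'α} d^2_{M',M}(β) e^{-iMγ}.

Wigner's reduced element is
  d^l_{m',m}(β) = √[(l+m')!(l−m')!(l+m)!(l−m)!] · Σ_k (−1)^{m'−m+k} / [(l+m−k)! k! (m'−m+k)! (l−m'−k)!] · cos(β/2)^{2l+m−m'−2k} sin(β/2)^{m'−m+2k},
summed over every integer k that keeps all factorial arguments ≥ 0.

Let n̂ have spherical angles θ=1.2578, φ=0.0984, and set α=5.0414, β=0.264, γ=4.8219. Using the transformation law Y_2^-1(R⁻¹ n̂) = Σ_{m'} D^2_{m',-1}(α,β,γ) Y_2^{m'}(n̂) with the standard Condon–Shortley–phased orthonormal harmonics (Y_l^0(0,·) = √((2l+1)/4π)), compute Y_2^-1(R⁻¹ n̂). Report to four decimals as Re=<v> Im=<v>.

Re=-0.2479 Im=-0.0629

Need the full column D^2_{m',-1} for m'=−2..2 at α=5.0414, β=0.264, γ=4.8219.
cos(β/2)=0.991301, sin(β/2)=0.131617
d^2_{-2,-1}: single k=1 term ⇒ +0.256424;  D = -0.178051+0.184529i
d^2_{-1,-1}: k∈[0..1] ⇒ +0.965654 -0.051069 = +0.914585;  D = -0.828047-0.388335i
d^2_{0,-1}: k∈[0..1] ⇒ -0.314054 +0.005536 = -0.308517;  D = -0.033719+0.306669i
d^2_{1,-1}: k∈[0..1] ⇒ +0.051069 -0.000300 = +0.050769;  D = +0.049551-0.011054i
d^2_{2,-1}: single k=0 term ⇒ -0.004520;  D = -0.002357-0.003857i
Y_2^{m'}(θ=1.2578,φ=0.0984) and Σ D·Y over m':
  (-0.1781+0.1845i)·(+0.3429-0.0684i)  (-0.8280-0.3883i)·(+0.2252-0.0222i)  (-0.0337+0.3067i)·(-0.2257+0.0000i)  (+0.0496-0.0111i)·(-0.2252-0.0222i)  (-0.0024-0.0039i)·(+0.3429+0.0684i)
Y_2^-1(R⁻¹ n̂) = -0.247909-0.062910i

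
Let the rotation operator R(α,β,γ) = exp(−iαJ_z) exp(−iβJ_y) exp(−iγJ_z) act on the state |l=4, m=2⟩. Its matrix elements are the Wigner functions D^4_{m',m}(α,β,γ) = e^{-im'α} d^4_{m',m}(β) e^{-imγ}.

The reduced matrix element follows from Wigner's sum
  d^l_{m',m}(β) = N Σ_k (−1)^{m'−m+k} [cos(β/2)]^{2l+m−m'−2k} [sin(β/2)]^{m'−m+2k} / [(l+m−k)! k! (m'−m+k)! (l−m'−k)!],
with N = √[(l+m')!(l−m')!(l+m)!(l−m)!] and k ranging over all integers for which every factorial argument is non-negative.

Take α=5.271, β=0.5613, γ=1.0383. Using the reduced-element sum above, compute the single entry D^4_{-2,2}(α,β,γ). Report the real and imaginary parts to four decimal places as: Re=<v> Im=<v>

Split into d^4_{-2,2}(β=0.5613) × two z-phases.
c=cos(0.5613/2)=0.960876, s=sin(0.5613/2)=0.276980; N=√[2·720·720·2]=1440.000000
The bounds max(0,m−m')=4 and min(l+m,l−m')=6 give 3 terms
  k=4: (−1)^0·1440.0000/(96)·0.9609^4·0.2770^4 = +0.075258
  k=5: (−1)^1·1440.0000/(120)·0.9609^2·0.2770^6 = -0.005003
  k=6: (−1)^2·1440.0000/(1440)·0.9609^0·0.2770^8 = +0.000035
d^4_{-2,2}(0.5613) = +0.075258 -0.005003 +0.000035 = +0.070290
D = (-0.438181-0.898887i)·(+0.070290)·(-0.484511-0.874785i) = -0.040349+0.057556i

Re=-0.0403 Im=0.0576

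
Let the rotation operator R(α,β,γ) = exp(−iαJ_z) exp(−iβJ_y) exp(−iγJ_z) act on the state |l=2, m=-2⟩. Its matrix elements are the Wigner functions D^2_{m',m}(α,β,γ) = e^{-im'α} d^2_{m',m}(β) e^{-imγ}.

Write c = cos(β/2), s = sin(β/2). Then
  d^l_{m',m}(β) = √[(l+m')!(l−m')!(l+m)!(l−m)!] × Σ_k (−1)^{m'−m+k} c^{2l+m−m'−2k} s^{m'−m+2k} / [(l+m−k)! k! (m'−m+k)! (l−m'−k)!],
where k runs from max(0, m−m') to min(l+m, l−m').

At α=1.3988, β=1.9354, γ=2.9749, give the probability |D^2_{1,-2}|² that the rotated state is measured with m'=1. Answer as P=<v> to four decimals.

P=0.4016

Split into d^2_{1,-2}(β=1.9354) × two z-phases.
c=cos(1.9354/2)=0.567195, s=sin(1.9354/2)=0.823583; N=√[6·1·1·24]=12.000000
Admissible k: 0..0 (factorial args all ≥0)
  k=0: (−1)^3·12.0000/(6)·0.5672^1·0.8236^3 = -0.633702
d^2_{1,-2}(1.9354) = -0.633702
|D^2_{1,-2}|² = |d^2_{1,-2}(β)|² = (-0.633702)² = 0.401579 (the z-rotation phases have unit modulus)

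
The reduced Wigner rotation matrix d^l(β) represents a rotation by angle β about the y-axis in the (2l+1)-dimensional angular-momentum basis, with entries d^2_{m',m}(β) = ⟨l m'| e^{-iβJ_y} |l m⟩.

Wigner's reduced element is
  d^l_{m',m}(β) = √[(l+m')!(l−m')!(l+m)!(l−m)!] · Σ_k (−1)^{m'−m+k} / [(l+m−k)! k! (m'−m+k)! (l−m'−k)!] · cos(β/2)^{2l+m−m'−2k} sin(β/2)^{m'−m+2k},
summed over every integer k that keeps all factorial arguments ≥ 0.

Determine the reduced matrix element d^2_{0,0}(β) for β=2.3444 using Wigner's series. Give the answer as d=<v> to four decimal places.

d^2_{0,0}(β=2.3444) via Wigner's sum:
c=cos(2.3444/2)=0.388125, s=sin(2.3444/2)=0.921607; N=√[2·2·2·2]=4.000000
k: max(0,(0)−(0))=0 … min(2+(0),2−(0))=2
  k=0: (−1)^0·4.0000/(4)·0.3881^4·0.9216^0 = +0.022693
  k=1: (−1)^1·4.0000/(1)·0.3881^2·0.9216^2 = -0.511793
  k=2: (−1)^2·4.0000/(4)·0.3881^0·0.9216^4 = +0.721411
d^2_{0,0}(2.3444) = +0.022693 -0.511793 +0.721411 = +0.232310

d=0.2323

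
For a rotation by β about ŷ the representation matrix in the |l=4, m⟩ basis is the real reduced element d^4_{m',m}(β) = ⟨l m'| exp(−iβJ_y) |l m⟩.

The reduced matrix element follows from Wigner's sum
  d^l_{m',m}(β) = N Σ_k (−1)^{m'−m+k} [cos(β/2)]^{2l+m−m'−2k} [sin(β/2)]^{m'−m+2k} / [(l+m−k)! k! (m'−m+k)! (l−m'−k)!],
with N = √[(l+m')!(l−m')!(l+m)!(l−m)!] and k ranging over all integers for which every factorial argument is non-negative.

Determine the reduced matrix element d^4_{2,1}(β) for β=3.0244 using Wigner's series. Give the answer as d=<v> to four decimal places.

d^4_{2,1}(β=3.0244) via Wigner's sum:
c=cos(3.0244/2)=0.058563, s=sin(3.0244/2)=0.998284; N=√[720·2·120·6]=1018.233765
k∈{0,1,2} keeps every argument non-negative
  k=0: (−1)^1·1018.2338/(240)·0.0586^7·0.9983^1 = -0.000000
  k=1: (−1)^2·1018.2338/(48)·0.0586^5·0.9983^3 = +0.000015
  k=2: (−1)^3·1018.2338/(72)·0.0586^3·0.9983^5 = -0.002816
d^4_{2,1}(3.0244) = -0.000000 +0.000015 -0.002816 = -0.002802

d=-0.0028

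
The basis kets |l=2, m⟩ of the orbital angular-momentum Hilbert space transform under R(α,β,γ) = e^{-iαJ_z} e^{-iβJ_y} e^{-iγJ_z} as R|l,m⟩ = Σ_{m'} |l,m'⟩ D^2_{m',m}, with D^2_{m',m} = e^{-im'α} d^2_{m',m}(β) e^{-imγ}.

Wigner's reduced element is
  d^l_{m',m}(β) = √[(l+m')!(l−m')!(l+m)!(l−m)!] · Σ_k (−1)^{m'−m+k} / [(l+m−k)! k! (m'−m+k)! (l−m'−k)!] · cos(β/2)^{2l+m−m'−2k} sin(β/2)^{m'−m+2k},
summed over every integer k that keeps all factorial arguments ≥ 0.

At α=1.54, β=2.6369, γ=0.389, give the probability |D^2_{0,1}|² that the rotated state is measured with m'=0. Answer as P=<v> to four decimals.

P=0.2687

D^2_{0,1}(1.54,2.6369,0.389) = e^{-i·0·1.54}·d^2_{0,1}(2.6369)·e^{-i·1·0.389}. Compute d first:
With c≡cos(β/2)=0.249677 and s≡sin(β/2)=0.968329, N=[2·2·6·1]^{1/2}=4.898979
k: max(0,(1)−(0))=1 … min(2+(1),2−(0))=2
  k=1: (−1)^0·4.8990/(2)·0.2497^3·0.9683^1 = +0.036918
  k=2: (−1)^1·4.8990/(2)·0.2497^1·0.9683^3 = -0.555294
d^2_{0,1}(2.6369) = +0.036918 -0.555294 = -0.518376
|D^2_{0,1}|² = |d^2_{0,1}(β)|² = (-0.518376)² = 0.268714 (the z-rotation phases have unit modulus)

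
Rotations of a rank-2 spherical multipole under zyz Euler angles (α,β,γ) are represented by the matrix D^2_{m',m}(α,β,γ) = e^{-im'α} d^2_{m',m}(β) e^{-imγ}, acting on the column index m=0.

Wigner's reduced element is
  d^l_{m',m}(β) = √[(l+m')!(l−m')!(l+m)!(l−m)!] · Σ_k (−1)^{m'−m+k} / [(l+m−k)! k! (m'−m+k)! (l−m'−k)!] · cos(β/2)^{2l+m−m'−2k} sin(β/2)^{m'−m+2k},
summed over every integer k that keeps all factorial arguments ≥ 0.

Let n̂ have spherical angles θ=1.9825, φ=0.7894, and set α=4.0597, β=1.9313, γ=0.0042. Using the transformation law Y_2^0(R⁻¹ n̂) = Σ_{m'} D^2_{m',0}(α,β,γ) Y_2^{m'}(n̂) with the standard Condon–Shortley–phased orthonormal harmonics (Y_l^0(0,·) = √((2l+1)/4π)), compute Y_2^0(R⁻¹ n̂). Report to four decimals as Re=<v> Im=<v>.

Need the full column D^2_{m',0} for m'=−2..2 at α=4.0597, β=1.9313, γ=0.0042.
cos(β/2)=0.568882, sin(β/2)=0.822419
d^2_{-2,0}: single k=2 term ⇒ +0.536175;  D = -0.140646+0.517400i
d^2_{-1,0}: k∈[1..2] ⇒ +0.370882 -0.775135 = -0.404253;  D = +0.245513+0.321160i
d^2_{0,0}: k∈[0..2] ⇒ +0.104735 -0.875571 +0.457480 = -0.313356;  D = -0.313356+0.000000i
d^2_{1,0}: k∈[0..1] ⇒ -0.370882 +0.775135 = +0.404253;  D = -0.245513+0.321160i
d^2_{2,0}: single k=0 term ⇒ +0.536175;  D = -0.140646-0.517400i
Y_2^{m'}(θ=1.9825,φ=0.7894) and Σ D·Y over m':
  (-0.1406+0.5174i)·(-0.0026-0.3244i)  (+0.2455+0.3212i)·(-0.1995+0.2011i)  (-0.3134+0.0000i)·(-0.1639+0.0000i)  (-0.2455+0.3212i)·(+0.1995+0.2011i)  (-0.1406-0.5174i)·(-0.0026+0.3244i)
Y_2^0(R⁻¹ n̂) = +0.160607+0.000000i

Re=0.1606 Im=0.0000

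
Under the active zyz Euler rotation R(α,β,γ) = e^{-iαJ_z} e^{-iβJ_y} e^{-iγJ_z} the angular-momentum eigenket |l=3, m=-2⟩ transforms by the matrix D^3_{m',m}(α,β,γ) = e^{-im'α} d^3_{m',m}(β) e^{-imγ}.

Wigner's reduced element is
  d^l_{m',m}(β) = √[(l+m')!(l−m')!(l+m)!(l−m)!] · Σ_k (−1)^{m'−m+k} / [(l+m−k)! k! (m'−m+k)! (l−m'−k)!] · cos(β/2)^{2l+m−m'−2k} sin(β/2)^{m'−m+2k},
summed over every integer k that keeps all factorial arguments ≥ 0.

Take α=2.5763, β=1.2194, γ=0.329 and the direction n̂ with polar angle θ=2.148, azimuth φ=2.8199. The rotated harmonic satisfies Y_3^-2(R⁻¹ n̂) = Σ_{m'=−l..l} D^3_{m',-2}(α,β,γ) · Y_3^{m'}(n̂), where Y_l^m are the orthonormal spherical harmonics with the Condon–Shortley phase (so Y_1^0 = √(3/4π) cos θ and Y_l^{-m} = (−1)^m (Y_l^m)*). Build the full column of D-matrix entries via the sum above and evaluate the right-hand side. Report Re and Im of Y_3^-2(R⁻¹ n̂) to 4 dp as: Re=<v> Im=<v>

Need the full column D^3_{m',-2} for m'=−3..3 at α=2.5763, β=1.2194, γ=0.329.
cos(β/2)=0.819820, sin(β/2)=0.572622
d^3_{-3,-2}: single k=1 term ⇒ +0.519440;  D = -0.263901+0.447408i
d^3_{-2,-2}: k∈[0..1] ⇒ +0.303606 -0.740592 = -0.436986;  D = -0.389090+0.198912i
d^3_{-1,-2}: k∈[0..1] ⇒ -0.670594 +0.654317 = -0.016277;  D = +0.016207+0.001507i
d^3_{0,-2}: k∈[0..1] ⇒ +0.811278 -0.395793 = +0.415485;  D = +0.328739+0.254084i
d^3_{1,-2}: k∈[0..1] ⇒ -0.654317 +0.159609 = -0.494708;  D = +0.168474+0.465138i
d^3_{2,-2}: k∈[0..1] ⇒ +0.361308 -0.035254 = +0.326054;  D = -0.070451+0.318352i
d^3_{3,-2}: single k=0 term ⇒ -0.123632;  D = -0.087219+0.087624i
Y_3^{m'}(θ=2.148,φ=2.8199) and Σ D·Y over m':
  (-0.2639+0.4474i)·(-0.1398-0.2018i)  (-0.3891+0.1989i)·(-0.3133-0.2349i)  (+0.0162+0.0015i)·(-0.1256-0.0419i)  (+0.3287+0.2541i)·(+0.3077+0.0000i)  (+0.1685+0.4651i)·(+0.1256-0.0419i)  (-0.0705+0.3184i)·(-0.3133+0.2349i)  (-0.0872+0.0876i)·(+0.1398-0.2018i)
Y_3^-2(R⁻¹ n̂) = +0.388432+0.062055i

Re=0.3884 Im=0.0621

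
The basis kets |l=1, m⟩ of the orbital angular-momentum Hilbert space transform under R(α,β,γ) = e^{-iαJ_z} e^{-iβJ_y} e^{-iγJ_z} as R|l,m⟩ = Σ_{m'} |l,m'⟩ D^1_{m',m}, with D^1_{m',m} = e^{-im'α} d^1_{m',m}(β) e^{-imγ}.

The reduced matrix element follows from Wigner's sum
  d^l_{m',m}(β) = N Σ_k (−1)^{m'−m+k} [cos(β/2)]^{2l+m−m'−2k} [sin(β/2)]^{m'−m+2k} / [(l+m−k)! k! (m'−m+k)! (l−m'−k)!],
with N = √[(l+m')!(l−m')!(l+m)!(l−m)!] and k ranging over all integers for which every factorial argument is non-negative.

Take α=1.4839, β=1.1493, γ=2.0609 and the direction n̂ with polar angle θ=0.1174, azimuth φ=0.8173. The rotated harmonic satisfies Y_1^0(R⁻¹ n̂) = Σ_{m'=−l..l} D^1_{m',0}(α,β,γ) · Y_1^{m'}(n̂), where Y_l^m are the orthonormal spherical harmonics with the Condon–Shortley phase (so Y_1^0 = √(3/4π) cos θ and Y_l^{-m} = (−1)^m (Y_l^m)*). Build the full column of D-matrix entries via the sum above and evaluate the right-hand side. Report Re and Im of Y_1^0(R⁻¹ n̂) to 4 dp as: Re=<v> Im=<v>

Need the full column D^1_{m',0} for m'=−1..1 at α=1.4839, β=1.1493, γ=2.0609.
cos(β/2)=0.839383, sin(β/2)=0.543541
d^1_{-1,0}: single k=1 term ⇒ +0.645219;  D = +0.055997+0.642785i
d^1_{0,0}: k∈[0..1] ⇒ +0.704563 -0.295437 = +0.409126;  D = +0.409126+0.000000i
d^1_{1,0}: single k=0 term ⇒ -0.645219;  D = -0.055997+0.642785i
Y_1^{m'}(θ=0.1174,φ=0.8173) and Σ D·Y over m':
  (+0.0560+0.6428i)·(+0.0277-0.0295i)  (+0.4091+0.0000i)·(+0.4852+0.0000i)  (-0.0560+0.6428i)·(-0.0277-0.0295i)
Y_1^0(R⁻¹ n̂) = +0.239566+0.000000i

Re=0.2396 Im=0.0000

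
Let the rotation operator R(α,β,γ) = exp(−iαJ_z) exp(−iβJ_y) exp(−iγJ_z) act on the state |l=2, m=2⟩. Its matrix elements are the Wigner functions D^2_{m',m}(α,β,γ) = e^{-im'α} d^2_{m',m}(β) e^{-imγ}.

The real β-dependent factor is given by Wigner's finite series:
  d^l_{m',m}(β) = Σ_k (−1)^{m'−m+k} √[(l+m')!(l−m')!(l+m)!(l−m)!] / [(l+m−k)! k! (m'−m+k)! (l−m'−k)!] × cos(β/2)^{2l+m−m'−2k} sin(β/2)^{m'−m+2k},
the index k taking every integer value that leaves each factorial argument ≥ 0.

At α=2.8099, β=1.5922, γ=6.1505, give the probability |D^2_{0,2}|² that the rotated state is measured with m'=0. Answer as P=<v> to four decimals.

D^2_{0,2}(2.8099,1.5922,6.1505) = e^{-i·0·2.8099}·d^2_{0,2}(1.5922)·e^{-i·2·6.1505}. Compute d first:
c=cos(1.5922/2)=0.699499, s=sin(1.5922/2)=0.714633; N=√[2·2·24·1]=9.797959
k: max(0,(2)−(0))=2 … min(2+(2),2−(0))=2
  k=2: (−1)^0·9.7980/(4)·0.6995^2·0.7146^2 = +0.612092
d^2_{0,2}(1.5922) = +0.612092
|D^2_{0,2}|² = |d^2_{0,2}(β)|² = (+0.612092)² = 0.374657 (the z-rotation phases have unit modulus)

P=0.3747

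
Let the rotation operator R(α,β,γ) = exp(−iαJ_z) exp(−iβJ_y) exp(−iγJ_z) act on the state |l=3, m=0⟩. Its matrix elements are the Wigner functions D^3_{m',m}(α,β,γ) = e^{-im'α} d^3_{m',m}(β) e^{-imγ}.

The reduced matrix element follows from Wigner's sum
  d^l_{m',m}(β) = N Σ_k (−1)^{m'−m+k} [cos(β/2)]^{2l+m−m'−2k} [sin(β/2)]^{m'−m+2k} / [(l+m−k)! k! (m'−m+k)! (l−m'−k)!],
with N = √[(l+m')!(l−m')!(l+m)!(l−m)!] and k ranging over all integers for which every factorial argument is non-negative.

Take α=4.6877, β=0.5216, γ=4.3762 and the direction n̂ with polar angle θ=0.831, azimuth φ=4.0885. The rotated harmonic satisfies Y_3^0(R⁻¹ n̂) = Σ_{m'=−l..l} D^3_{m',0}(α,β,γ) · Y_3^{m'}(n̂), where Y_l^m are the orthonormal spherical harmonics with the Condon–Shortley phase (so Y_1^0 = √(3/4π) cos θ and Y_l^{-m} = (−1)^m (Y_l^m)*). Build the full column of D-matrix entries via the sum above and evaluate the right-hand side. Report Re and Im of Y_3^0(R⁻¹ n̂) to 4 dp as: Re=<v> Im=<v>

Need the full column D^3_{m',0} for m'=−3..3 at α=4.6877, β=0.5216, γ=4.3762.
cos(β/2)=0.966184, sin(β/2)=0.257854
d^3_{-3,0}: single k=3 term ⇒ +0.069153;  D = +0.005117+0.068964i
d^3_{-2,0}: k∈[2..3] ⇒ +0.317356 -0.022603 = +0.294752;  D = -0.294393+0.014548i
d^3_{-1,0}: k∈[1..3] ⇒ +0.752078 -0.160698 +0.003815 = +0.595195;  D = -0.014693-0.595014i
d^3_{0,0}: k∈[0..3] ⇒ +0.813503 -0.521469 +0.037141 -0.000294 = +0.328881;  D = +0.328881+0.000000i
d^3_{1,0}: k∈[0..2] ⇒ -0.752078 +0.160698 -0.003815 = -0.595195;  D = +0.014693-0.595014i
d^3_{2,0}: k∈[0..1] ⇒ +0.317356 -0.022603 = +0.294752;  D = -0.294393-0.014548i
d^3_{3,0}: single k=0 term ⇒ -0.069153;  D = -0.005117+0.068964i
Y_3^{m'}(θ=0.831,φ=4.0885) and Σ D·Y over m':
  (+0.0051+0.0690i)·(+0.1606+0.0498i)  (-0.2944+0.0145i)·(-0.1193-0.3564i)  (-0.0147-0.5950i)·(-0.1774+0.2465i)  (+0.3289+0.0000i)·(-0.1831+0.0000i)  (+0.0147-0.5950i)·(+0.1774+0.2465i)  (-0.2944-0.0145i)·(-0.1193+0.3564i)  (-0.0051+0.0690i)·(-0.1606+0.0498i)
Y_3^0(R⁻¹ n̂) = +0.313724-0.000000i

Re=0.3137 Im=0.0000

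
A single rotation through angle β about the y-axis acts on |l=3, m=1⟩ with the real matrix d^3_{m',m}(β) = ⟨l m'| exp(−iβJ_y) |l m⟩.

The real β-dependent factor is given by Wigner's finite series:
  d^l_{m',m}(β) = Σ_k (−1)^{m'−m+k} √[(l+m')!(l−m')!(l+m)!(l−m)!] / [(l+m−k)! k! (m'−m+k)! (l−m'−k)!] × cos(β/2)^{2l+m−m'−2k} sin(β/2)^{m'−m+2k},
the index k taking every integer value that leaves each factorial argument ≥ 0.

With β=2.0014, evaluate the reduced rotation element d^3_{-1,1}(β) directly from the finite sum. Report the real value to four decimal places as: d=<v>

d^3_{-1,1}(β=2.0014) via Wigner's sum:
Half-angle: c=0.539713, s=0.841849. N=√(2·24·24·2)=48.000000
Admissible k: 2..4 (factorial args all ≥0)
  k=2: (−1)^0·48.0000/(8)·0.5397^4·0.8418^2 = +0.360804
  k=3: (−1)^1·48.0000/(6)·0.5397^2·0.8418^4 = -1.170450
  k=4: (−1)^2·48.0000/(48)·0.5397^0·0.8418^6 = +0.355963
d^3_{-1,1}(2.0014) = +0.360804 -1.170450 +0.355963 = -0.453682

d=-0.4537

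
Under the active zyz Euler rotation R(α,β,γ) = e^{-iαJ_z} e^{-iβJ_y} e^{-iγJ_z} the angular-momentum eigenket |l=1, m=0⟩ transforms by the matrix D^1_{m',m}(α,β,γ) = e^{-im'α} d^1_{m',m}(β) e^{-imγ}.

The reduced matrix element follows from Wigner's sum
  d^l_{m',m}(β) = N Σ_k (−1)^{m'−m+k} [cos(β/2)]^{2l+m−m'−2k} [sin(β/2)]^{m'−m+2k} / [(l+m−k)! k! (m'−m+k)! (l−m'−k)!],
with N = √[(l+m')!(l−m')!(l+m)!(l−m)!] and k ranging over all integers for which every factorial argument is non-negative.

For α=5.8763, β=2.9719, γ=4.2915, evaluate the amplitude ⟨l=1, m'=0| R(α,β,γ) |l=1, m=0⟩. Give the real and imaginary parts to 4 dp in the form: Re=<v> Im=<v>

D^1_{0,0}(5.8763,2.9719,4.2915) = e^{-i·0·5.8763}·d^1_{0,0}(2.9719)·e^{-i·0·4.2915}. Compute d first:
With c≡cos(β/2)=0.084745 and s≡sin(β/2)=0.996403, N=[1·1·1·1]^{1/2}=1.000000
k∈{0,1} keeps every argument non-negative
  k=0: (−1)^0·1.0000/(1)·0.0847^2·0.9964^0 = +0.007182
  k=1: (−1)^1·1.0000/(1)·0.0847^0·0.9964^2 = -0.992818
d^1_{0,0}(2.9719) = +0.007182 -0.992818 = -0.985637
Attach z-rotation phases: D = e^{-i(0)(5.8763)}·(-0.985637)·e^{-i(0)(4.2915)} = -0.985637+0.000000i

Re=-0.9856 Im=0.0000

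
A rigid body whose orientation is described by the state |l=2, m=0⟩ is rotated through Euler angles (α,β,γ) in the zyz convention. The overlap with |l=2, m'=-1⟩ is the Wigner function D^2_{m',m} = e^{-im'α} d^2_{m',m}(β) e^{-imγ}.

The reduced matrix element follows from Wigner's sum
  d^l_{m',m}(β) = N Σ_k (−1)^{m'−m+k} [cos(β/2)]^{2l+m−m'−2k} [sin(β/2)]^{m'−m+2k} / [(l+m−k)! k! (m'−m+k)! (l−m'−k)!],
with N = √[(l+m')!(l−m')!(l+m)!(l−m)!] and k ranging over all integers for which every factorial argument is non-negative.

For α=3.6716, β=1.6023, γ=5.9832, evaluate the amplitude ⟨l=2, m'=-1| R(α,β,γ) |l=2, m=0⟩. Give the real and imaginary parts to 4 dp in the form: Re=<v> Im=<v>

Re=0.0333 Im=0.0195

D^2_{-1,0}(3.6716,1.6023,5.9832) = e^{-i·-1·3.6716}·d^2_{-1,0}(1.6023)·e^{-i·0·5.9832}. Compute d first:
With c≡cos(β/2)=0.695881 and s≡sin(β/2)=0.718157, N=[1·6·2·2]^{1/2}=4.898979
The bounds max(0,m−m')=1 and min(l+m,l−m')=2 give 2 terms
  k=1: (−1)^0·4.8990/(2)·0.6959^3·0.7182^1 = +0.592789
  k=2: (−1)^1·4.8990/(2)·0.6959^1·0.7182^3 = -0.631348
d^2_{-1,0}(1.6023) = +0.592789 -0.631348 = -0.038558
D = (-0.862803-0.505540i)·(-0.038558)·(+1.000000+0.000000i) = +0.033268+0.019493i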